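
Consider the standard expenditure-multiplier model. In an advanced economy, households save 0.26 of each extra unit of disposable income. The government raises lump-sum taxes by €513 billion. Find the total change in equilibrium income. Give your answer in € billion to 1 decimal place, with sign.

MPC = 1 − MPS = 1 − 0.26 = 0.74.
A lump-sum tax change of +€513 billion shifts disposable income by −€513 billion; first-round consumption changes by −c × ΔT = −0.74 × (+€513 billion) = −€379.62 billion.
Expenditure multiplier = 1/(1 − MPC) = 1/(1 − 0.74) = 1/0.26 ≈ 3.846.
The tax multiplier is −c × k ≈ −2.846, so ΔY = k × (−c·ΔT) = (−€379.62 billion) / 0.26 ≈ −€1,460.1 billion.

−€1,460.1 billion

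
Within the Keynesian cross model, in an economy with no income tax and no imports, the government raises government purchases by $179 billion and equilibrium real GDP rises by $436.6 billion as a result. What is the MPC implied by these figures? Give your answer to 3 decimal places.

Implied spending multiplier k = ΔY/ΔG = 436.6/179 ≈ 2.4391.
Since k = 1/(1 − MPC), MPC = 1 − 1/k = 1 − ΔG/ΔY = 1 − 179/436.6 ≈ 0.590.

0.590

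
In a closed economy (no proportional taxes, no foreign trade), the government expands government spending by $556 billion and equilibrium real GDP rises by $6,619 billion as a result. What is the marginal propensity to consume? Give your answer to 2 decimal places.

0.92

Implied spending multiplier k = ΔY/ΔG = 6,619/556 ≈ 11.9047.
Since k = 1/(1 − MPC), MPC = 1 − 1/k = 1 − ΔG/ΔY = 1 − 556/6,619 ≈ 0.92.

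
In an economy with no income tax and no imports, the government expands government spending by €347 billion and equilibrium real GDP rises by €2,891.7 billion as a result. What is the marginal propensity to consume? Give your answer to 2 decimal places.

0.88

Implied spending multiplier k = ΔY/ΔG = 2,891.7/347 ≈ 8.3334.
Since k = 1/(1 − MPC), MPC = 1 − 1/k = 1 − ΔG/ΔY = 1 − 347/2,891.7 ≈ 0.88.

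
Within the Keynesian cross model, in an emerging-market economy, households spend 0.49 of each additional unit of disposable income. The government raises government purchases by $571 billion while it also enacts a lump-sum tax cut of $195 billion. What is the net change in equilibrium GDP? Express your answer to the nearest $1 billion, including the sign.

+$1,307 billion

Expenditure multiplier = 1/(1 − MPC) = 1/(1 − 0.49) = 1/0.51 ≈ 1.961.
ΔG contributes k·ΔG = (+$571 billion) / 0.51 ≈ +$1,119.6 billion.
ΔT of −$195 billion changes first-round spending by −c·ΔT = +$95.55 billion, contributing k·(−c·ΔT) = (+$95.55 billion) / 0.51 ≈ +$187.4 billion.
Net ΔY = k(ΔG − c·ΔT) = (+$666.55 billion) / 0.51 ≈ +$1,307 billion.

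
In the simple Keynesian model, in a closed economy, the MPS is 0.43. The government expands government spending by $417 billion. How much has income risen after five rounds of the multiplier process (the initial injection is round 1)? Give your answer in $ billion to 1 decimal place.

$911.4 billion

MPC = 1 − MPS = 1 − 0.43 = 0.57.
Round 1 adds ΔG = $417 billion; each later round is MPC = 0.57 times the previous.
After 5 rounds: 417 + 237.69 + 135.4833 + 77.225481 + 44.01852417 = ΔG·(1 − c^5)/(1 − c) = 417 × (1 − 0.0601692057)/0.43 ≈ $911.4 billion.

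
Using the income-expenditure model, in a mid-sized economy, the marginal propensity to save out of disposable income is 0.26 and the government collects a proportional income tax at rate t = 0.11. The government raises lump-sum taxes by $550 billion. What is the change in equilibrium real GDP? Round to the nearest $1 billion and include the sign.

MPC = 1 − MPS = 1 − 0.26 = 0.74.
A lump-sum tax change of +$550 billion shifts disposable income by −$550 billion; first-round consumption changes by −c × ΔT = −0.74 × (+$550 billion) = −$407 billion.
Expenditure multiplier = 1/(1 − c(1−t)) = 1/(1 − 0.74×0.89) = 1/0.3414 ≈ 2.929.
The tax multiplier is −c × k ≈ −2.168, so ΔY = k × (−c·ΔT) = (−$407 billion) / 0.3414 ≈ −$1,192 billion.

−$1,192 billion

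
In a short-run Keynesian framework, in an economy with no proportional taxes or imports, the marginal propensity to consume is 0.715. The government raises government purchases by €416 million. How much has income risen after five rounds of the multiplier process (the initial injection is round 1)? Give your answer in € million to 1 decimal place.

Round 1 adds ΔG = €416 million; each later round is MPC = 0.715 times the previous.
After 5 rounds: 416 + 297.44 + 212.6696 + 152.058764 + 108.72201626 = ΔG·(1 − c^5)/(1 − c) = 416 × (1 − 0.186865965446875)/0.285 ≈ €1,186.9 million.

€1,186.9 million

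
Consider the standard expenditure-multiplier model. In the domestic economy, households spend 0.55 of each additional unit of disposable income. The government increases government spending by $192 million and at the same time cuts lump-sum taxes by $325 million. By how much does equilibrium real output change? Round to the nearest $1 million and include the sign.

Expenditure multiplier = 1/(1 − MPC) = 1/(1 − 0.55) = 1/0.45 ≈ 2.222.
ΔG contributes k·ΔG = (+$192 million) / 0.45 ≈ +$426.7 million.
ΔT of −$325 million changes first-round spending by −c·ΔT = +$178.75 million, contributing k·(−c·ΔT) = (+$178.75 million) / 0.45 ≈ +$397.2 million.
Net ΔY = k(ΔG − c·ΔT) = (+$370.75 million) / 0.45 ≈ +$824 million.

+$824 million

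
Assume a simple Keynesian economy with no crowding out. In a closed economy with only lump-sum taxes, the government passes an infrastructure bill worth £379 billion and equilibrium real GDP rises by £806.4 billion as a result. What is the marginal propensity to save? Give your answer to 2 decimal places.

Implied spending multiplier k = ΔY/ΔG = 806.4/379 ≈ 2.1277.
Since k = 1/(1 − MPC), MPC = 1 − 1/k = 1 − ΔG/ΔY = 1 − 379/806.4 ≈ 0.53.
MPS = 1 − MPC = 0.47.

0.47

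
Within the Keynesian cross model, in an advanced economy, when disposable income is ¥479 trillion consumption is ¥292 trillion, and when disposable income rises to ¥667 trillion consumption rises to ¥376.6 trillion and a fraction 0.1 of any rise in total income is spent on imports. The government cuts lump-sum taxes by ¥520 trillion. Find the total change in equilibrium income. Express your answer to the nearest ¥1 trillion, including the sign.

+¥360 trillion

MPC = ΔC/ΔYd = (376.6 − 292)/(667 − 479) = 84.6/188 = 0.45.
A lump-sum tax change of −¥520 trillion shifts disposable income by +¥520 trillion; first-round consumption changes by −c × ΔT = −0.45 × (−¥520 trillion) = +¥234 trillion.
Expenditure multiplier = 1/(1 − c + m) = 1/(1 − 0.45 + 0.1) = 1/0.65 ≈ 1.538.
The tax multiplier is −c × k ≈ −0.692, so ΔY = k × (−c·ΔT) = (+¥234 trillion) / 0.65 = +¥360 trillion.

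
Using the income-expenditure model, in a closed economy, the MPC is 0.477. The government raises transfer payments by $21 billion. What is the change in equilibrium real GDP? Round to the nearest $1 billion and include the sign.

The transfer change shifts disposable income by +$21 billion, so first-round consumption changes by c·ΔTR = 0.477 × (+$21 billion) = +$10.017 billion.
Expenditure multiplier = 1/(1 − MPC) = 1/(1 − 0.477) = 1/0.523 ≈ 1.912.
The transfer multiplier is c × k ≈ 0.912, so ΔY = k × (c·ΔTR) = (+$10.017 billion) / 0.523 ≈ +$19 billion.

+$19 billion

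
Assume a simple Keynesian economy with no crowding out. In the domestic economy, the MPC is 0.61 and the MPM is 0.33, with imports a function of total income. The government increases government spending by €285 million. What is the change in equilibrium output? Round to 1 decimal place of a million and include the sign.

+€395.8 million

Expenditure multiplier = 1/(1 − c + m) = 1/(1 − 0.61 + 0.33) = 1/0.72 ≈ 1.389.
ΔY = k × ΔG = (+€285 million) / 0.72 ≈ +€395.8 million.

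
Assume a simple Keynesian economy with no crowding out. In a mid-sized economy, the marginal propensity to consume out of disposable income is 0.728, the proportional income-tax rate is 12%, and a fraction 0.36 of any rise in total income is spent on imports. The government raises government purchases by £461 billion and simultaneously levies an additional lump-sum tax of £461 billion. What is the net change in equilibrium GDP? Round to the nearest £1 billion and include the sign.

+£174 billion

Expenditure multiplier = 1/(1 − c(1−t) + m) = 1/(1 − 0.728×0.88 + 0.36) = 1/0.71936 ≈ 1.39.
ΔG contributes k·ΔG = (+£461 billion) / 0.71936 ≈ +£640.8 billion.
ΔT of +£461 billion changes first-round spending by −c·ΔT = −£335.608 billion, contributing k·(−c·ΔT) = (−£335.608 billion) / 0.71936 ≈ −£466.5 billion.
Net ΔY = k(ΔG − c·ΔT) = (+£125.392 billion) / 0.71936 ≈ +£174 billion.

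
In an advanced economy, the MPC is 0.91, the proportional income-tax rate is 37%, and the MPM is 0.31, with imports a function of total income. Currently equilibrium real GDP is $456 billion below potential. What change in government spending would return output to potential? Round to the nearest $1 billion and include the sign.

Spending multiplier = 1/(1 − c(1−t) + m) = 1/(1 − 0.91×0.63 + 0.31) = 1/0.7367 ≈ 1.357.
Need ΔY = +$456 billion, so ΔG = ΔY/k = (+$456 billion) × 0.7367 ≈ +$336 billion.
The government should increase government spending by $336 billion.

+$336 billion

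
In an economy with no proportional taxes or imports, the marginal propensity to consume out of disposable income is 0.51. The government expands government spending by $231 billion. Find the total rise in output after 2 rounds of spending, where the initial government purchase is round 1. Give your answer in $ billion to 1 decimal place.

$348.8 billion

Round 1 adds ΔG = $231 billion; each later round is MPC = 0.51 times the previous.
After 2 rounds: 231 + 117.81 = ΔG·(1 − c^2)/(1 − c) = 231 × (1 − 0.2601)/0.49 ≈ $348.8 billion.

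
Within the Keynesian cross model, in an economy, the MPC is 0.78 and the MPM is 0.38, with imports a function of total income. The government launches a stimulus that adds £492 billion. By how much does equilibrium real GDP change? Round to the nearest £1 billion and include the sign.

+£820 billion

Spending multiplier = 1/(1 − c + m) = 1/(1 − 0.78 + 0.38) = 1/0.6 ≈ 1.667.
ΔY = k × ΔG = (+£492 billion) / 0.6 = +£820 billion.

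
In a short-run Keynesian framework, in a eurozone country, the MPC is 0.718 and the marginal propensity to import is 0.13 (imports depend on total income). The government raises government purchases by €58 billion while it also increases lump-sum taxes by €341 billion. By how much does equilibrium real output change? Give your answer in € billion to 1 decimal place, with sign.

Expenditure multiplier = 1/(1 − c + m) = 1/(1 − 0.718 + 0.13) = 1/0.412 ≈ 2.427.
ΔG contributes k·ΔG = (+€58 billion) / 0.412 ≈ +€140.8 billion.
ΔT of +€341 billion changes first-round spending by −c·ΔT = −€244.838 billion, contributing k·(−c·ΔT) = (−€244.838 billion) / 0.412 ≈ −€594.3 billion.
Net ΔY = k(ΔG − c·ΔT) = (−€186.838 billion) / 0.412 ≈ −€453.5 billion.

−€453.5 billion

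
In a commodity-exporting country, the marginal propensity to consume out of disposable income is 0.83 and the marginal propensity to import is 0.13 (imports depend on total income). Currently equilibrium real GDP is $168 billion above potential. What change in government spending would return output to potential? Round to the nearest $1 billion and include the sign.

Spending multiplier = 1/(1 − c + m) = 1/(1 − 0.83 + 0.13) = 1/0.3 ≈ 3.333.
Need ΔY = −$168 billion, so ΔG = ΔY/k = (−$168 billion) × 0.3 ≈ −$50 billion.
The government should cut government spending by $50 billion.

−$50 billion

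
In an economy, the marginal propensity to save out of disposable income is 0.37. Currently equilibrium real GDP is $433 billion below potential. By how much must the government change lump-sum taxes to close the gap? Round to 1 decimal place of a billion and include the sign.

MPC = 1 − MPS = 1 − 0.37 = 0.63.
Spending multiplier = 1/(1 − MPC) = 1/(1 − 0.63) = 1/0.37 ≈ 2.703.
Tax multiplier = −c·k = −0.63/0.37 ≈ −1.703. Need ΔY = +$433 billion, so ΔT = ΔY/(−c·k) = −(+$433 billion) × 0.37 / 0.63 ≈ −$254.3 billion.
The government should cut lump-sum taxes by $254.3 billion.

−$254.3 billion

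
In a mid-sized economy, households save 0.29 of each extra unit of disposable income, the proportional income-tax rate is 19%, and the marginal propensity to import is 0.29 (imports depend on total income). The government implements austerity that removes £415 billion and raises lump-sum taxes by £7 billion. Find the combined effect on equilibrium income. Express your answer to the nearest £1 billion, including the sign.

MPC = 1 − MPS = 1 − 0.29 = 0.71.
Expenditure multiplier = 1/(1 − c(1−t) + m) = 1/(1 − 0.71×0.81 + 0.29) = 1/0.7149 ≈ 1.399.
ΔG contributes k·ΔG = (−£415 billion) / 0.7149 ≈ −£580.5 billion.
ΔT of +£7 billion changes first-round spending by −c·ΔT = −£4.97 billion, contributing k·(−c·ΔT) = (−£4.97 billion) / 0.7149 ≈ −£7 billion.
Net ΔY = k(ΔG − c·ΔT) = (−£419.97 billion) / 0.7149 ≈ −£587 billion.

−£587 billion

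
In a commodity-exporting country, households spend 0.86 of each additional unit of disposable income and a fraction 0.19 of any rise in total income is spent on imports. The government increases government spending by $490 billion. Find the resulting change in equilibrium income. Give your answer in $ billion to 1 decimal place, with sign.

+$1,484.8 billion

Government-spending multiplier = 1/(1 − c + m) = 1/(1 − 0.86 + 0.19) = 1/0.33 ≈ 3.03.
ΔY = k × ΔG = (+$490 billion) / 0.33 ≈ +$1,484.8 billion.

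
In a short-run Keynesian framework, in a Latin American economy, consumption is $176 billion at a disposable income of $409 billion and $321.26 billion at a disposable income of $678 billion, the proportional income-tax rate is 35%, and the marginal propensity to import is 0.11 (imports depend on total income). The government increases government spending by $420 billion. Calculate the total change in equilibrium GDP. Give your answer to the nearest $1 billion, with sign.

+$553 billion

MPC = ΔC/ΔYd = (321.26 − 176)/(678 − 409) = 145.26/269 = 0.54.
Spending multiplier = 1/(1 − c(1−t) + m) = 1/(1 − 0.54×0.65 + 0.11) = 1/0.759 ≈ 1.318.
ΔY = k × ΔG = (+$420 billion) / 0.759 ≈ +$553 billion.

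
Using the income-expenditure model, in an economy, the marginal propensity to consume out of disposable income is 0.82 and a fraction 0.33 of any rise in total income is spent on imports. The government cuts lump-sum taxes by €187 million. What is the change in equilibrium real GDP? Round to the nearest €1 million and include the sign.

A lump-sum tax change of −€187 million shifts disposable income by +€187 million; first-round consumption changes by −c × ΔT = −0.82 × (−€187 million) = +€153.34 million.
Expenditure multiplier = 1/(1 − c + m) = 1/(1 − 0.82 + 0.33) = 1/0.51 ≈ 1.961.
The tax multiplier is −c × k ≈ −1.608, so ΔY = k × (−c·ΔT) = (+€153.34 million) / 0.51 ≈ +€301 million.

+€301 million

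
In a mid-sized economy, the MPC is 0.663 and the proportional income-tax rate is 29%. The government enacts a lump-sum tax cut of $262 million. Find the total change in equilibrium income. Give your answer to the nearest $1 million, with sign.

+$328 million

A lump-sum tax change of −$262 million shifts disposable income by +$262 million; first-round consumption changes by −c × ΔT = −0.663 × (−$262 million) = +$173.706 million.
Expenditure multiplier = 1/(1 − c(1−t)) = 1/(1 − 0.663×0.71) = 1/0.52927 ≈ 1.889.
The tax multiplier is −c × k ≈ −1.253, so ΔY = k × (−c·ΔT) = (+$173.706 million) / 0.52927 ≈ +$328 million.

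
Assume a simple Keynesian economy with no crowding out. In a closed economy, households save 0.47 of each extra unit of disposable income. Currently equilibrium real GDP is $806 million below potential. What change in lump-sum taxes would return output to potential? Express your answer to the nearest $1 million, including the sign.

−$715 million

MPC = 1 − MPS = 1 − 0.47 = 0.53.
Spending multiplier = 1/(1 − MPC) = 1/(1 − 0.53) = 1/0.47 ≈ 2.128.
Tax multiplier = −c·k = −0.53/0.47 ≈ −1.128. Need ΔY = +$806 million, so ΔT = ΔY/(−c·k) = −(+$806 million) × 0.47 / 0.53 ≈ −$715 million.
The government should cut lump-sum taxes by $715 million.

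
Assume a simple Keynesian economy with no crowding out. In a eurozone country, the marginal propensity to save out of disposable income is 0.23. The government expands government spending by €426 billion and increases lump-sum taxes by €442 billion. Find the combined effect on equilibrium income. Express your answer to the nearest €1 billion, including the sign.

+€372 billion

MPC = 1 − MPS = 1 − 0.23 = 0.77.
Expenditure multiplier = 1/(1 − MPC) = 1/(1 − 0.77) = 1/0.23 ≈ 4.348.
ΔG contributes k·ΔG = (+€426 billion) / 0.23 ≈ +€1,852.2 billion.
ΔT of +€442 billion changes first-round spending by −c·ΔT = −€340.34 billion, contributing k·(−c·ΔT) = (−€340.34 billion) / 0.23 ≈ −€1,479.7 billion.
Net ΔY = k(ΔG − c·ΔT) = (+€85.66 billion) / 0.23 ≈ +€372 billion.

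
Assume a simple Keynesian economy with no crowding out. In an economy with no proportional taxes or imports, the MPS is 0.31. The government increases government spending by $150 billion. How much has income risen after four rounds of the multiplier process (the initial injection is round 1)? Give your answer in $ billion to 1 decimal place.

$374.2 billion

MPC = 1 − MPS = 1 − 0.31 = 0.69.
Round 1 adds ΔG = $150 billion; each later round is MPC = 0.69 times the previous.
After 4 rounds: 150 + 103.5 + 71.415 + 49.27635 = ΔG·(1 − c^4)/(1 − c) = 150 × (1 − 0.22667121)/0.31 ≈ $374.2 billion.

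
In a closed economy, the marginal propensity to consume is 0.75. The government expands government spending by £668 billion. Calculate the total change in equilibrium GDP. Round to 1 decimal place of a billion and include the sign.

+£2,672.0 billion

Government-spending multiplier = 1/(1 − MPC) = 1/(1 − 0.75) = 1/0.25 = 4.
ΔY = k × ΔG = (+£668 billion) / 0.25 = +£2,672 billion.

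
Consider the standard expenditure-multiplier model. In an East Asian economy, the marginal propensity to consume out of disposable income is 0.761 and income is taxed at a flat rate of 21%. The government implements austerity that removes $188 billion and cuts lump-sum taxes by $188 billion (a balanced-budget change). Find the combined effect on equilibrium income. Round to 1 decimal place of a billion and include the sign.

Expenditure multiplier = 1/(1 − c(1−t)) = 1/(1 − 0.761×0.79) = 1/0.39881 ≈ 2.507.
ΔG contributes k·ΔG = (−$188 billion) / 0.39881 ≈ −$471.4 billion.
ΔT of −$188 billion changes first-round spending by −c·ΔT = +$143.068 billion, contributing k·(−c·ΔT) = (+$143.068 billion) / 0.39881 ≈ +$358.7 billion.
Net ΔY = k(ΔG − c·ΔT) = (−$44.932 billion) / 0.39881 ≈ −$112.7 billion.

−$112.7 billion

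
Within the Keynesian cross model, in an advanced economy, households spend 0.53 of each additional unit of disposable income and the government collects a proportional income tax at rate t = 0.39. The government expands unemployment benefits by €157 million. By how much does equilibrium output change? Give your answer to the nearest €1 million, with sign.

The transfer change shifts disposable income by +€157 million, so first-round consumption changes by c·ΔTR = 0.53 × (+€157 million) = +€83.21 million.
Expenditure multiplier = 1/(1 − c(1−t)) = 1/(1 − 0.53×0.61) = 1/0.6767 ≈ 1.478.
The transfer multiplier is c × k ≈ 0.783, so ΔY = k × (c·ΔTR) = (+€83.21 million) / 0.6767 ≈ +€123 million.

+€123 million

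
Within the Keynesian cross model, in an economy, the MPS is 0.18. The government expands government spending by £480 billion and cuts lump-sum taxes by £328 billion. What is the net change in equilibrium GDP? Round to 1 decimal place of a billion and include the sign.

+£4,160.9 billion

MPC = 1 − MPS = 1 − 0.18 = 0.82.
Expenditure multiplier = 1/(1 − MPC) = 1/(1 − 0.82) = 1/0.18 ≈ 5.556.
ΔG contributes k·ΔG = (+£480 billion) / 0.18 ≈ +£2,666.7 billion.
ΔT of −£328 billion changes first-round spending by −c·ΔT = +£268.96 billion, contributing k·(−c·ΔT) = (+£268.96 billion) / 0.18 ≈ +£1,494.2 billion.
Net ΔY = k(ΔG − c·ΔT) = (+£748.96 billion) / 0.18 ≈ +£4,160.9 billion.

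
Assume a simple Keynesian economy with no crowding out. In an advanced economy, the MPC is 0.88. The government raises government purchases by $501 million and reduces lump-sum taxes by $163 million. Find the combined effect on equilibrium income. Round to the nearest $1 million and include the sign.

Expenditure multiplier = 1/(1 − MPC) = 1/(1 − 0.88) = 1/0.12 ≈ 8.333.
ΔG contributes k·ΔG = (+$501 million) / 0.12 = +$4,175 million.
ΔT of −$163 million changes first-round spending by −c·ΔT = +$143.44 million, contributing k·(−c·ΔT) = (+$143.44 million) / 0.12 ≈ +$1,195.3 million.
Net ΔY = k(ΔG − c·ΔT) = (+$644.44 million) / 0.12 ≈ +$5,370 million.

+$5,370 million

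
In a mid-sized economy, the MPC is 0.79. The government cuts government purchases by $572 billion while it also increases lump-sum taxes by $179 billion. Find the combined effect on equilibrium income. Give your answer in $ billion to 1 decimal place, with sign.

Expenditure multiplier = 1/(1 − MPC) = 1/(1 − 0.79) = 1/0.21 ≈ 4.762.
ΔG contributes k·ΔG = (−$572 billion) / 0.21 ≈ −$2,723.8 billion.
ΔT of +$179 billion changes first-round spending by −c·ΔT = −$141.41 billion, contributing k·(−c·ΔT) = (−$141.41 billion) / 0.21 ≈ −$673.4 billion.
Net ΔY = k(ΔG − c·ΔT) = (−$713.41 billion) / 0.21 ≈ −$3,397.2 billion.

−$3,397.2 billion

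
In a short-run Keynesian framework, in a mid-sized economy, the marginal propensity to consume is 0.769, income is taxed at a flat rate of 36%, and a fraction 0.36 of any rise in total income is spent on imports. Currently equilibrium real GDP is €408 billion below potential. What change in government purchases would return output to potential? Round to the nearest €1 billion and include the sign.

+€354 billion

Spending multiplier = 1/(1 − c(1−t) + m) = 1/(1 − 0.769×0.64 + 0.36) = 1/0.86784 ≈ 1.152.
Need ΔY = +€408 billion, so ΔG = ΔY/k = (+€408 billion) × 0.86784 ≈ +€354 billion.
The government should increase government purchases by €354 billion.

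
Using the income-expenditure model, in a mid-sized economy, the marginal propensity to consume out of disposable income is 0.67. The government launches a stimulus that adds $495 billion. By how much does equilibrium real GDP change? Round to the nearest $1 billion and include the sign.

+$1,500 billion

Government-spending multiplier = 1/(1 − MPC) = 1/(1 − 0.67) = 1/0.33 ≈ 3.03.
ΔY = k × ΔG = (+$495 billion) / 0.33 = +$1,500 billion.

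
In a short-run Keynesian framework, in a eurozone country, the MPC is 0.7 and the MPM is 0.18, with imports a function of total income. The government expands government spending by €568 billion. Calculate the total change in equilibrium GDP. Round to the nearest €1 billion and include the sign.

Spending multiplier = 1/(1 − c + m) = 1/(1 − 0.7 + 0.18) = 1/0.48 ≈ 2.083.
ΔY = k × ΔG = (+€568 billion) / 0.48 ≈ +€1,183 billion.

+€1,183 billion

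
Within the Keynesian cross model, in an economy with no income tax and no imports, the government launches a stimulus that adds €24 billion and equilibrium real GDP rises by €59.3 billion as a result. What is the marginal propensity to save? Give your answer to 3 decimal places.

Implied spending multiplier k = ΔY/ΔG = 59.3/24 ≈ 2.4708.
Since k = 1/(1 − MPC), MPC = 1 − 1/k = 1 − ΔG/ΔY = 1 − 24/59.3 ≈ 0.595.
MPS = 1 − MPC = 0.405.

0.405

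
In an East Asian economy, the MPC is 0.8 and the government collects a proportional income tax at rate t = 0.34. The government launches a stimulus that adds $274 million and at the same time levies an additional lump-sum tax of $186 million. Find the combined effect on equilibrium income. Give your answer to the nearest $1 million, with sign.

+$265 million

Expenditure multiplier = 1/(1 − c(1−t)) = 1/(1 − 0.8×0.66) = 1/0.472 ≈ 2.119.
ΔG contributes k·ΔG = (+$274 million) / 0.472 ≈ +$580.5 million.
ΔT of +$186 million changes first-round spending by −c·ΔT = −$148.8 million, contributing k·(−c·ΔT) = (−$148.8 million) / 0.472 ≈ −$315.3 million.
Net ΔY = k(ΔG − c·ΔT) = (+$125.2 million) / 0.472 ≈ +$265 million.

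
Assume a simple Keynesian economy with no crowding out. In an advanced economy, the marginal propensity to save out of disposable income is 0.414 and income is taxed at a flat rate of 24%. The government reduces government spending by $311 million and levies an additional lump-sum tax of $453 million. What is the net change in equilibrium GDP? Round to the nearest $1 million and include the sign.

MPC = 1 − MPS = 1 − 0.414 = 0.586.
Expenditure multiplier = 1/(1 − c(1−t)) = 1/(1 − 0.586×0.76) = 1/0.55464 ≈ 1.803.
ΔG contributes k·ΔG = (−$311 million) / 0.55464 ≈ −$560.7 million.
ΔT of +$453 million changes first-round spending by −c·ΔT = −$265.458 million, contributing k·(−c·ΔT) = (−$265.458 million) / 0.55464 ≈ −$478.6 million.
Net ΔY = k(ΔG − c·ΔT) = (−$576.458 million) / 0.55464 ≈ −$1,039 million.

−$1,039 million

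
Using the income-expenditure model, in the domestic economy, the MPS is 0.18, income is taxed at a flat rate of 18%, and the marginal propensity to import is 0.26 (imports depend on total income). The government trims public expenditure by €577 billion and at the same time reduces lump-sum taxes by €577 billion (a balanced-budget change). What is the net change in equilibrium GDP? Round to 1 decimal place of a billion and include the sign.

MPC = 1 − MPS = 1 − 0.18 = 0.82.
Expenditure multiplier = 1/(1 − c(1−t) + m) = 1/(1 − 0.82×0.82 + 0.26) = 1/0.5876 ≈ 1.702.
ΔG contributes k·ΔG = (−€577 billion) / 0.5876 ≈ −€982 billion.
ΔT of −€577 billion changes first-round spending by −c·ΔT = +€473.14 billion, contributing k·(−c·ΔT) = (+€473.14 billion) / 0.5876 ≈ +€805.2 billion.
Net ΔY = k(ΔG − c·ΔT) = (−€103.86 billion) / 0.5876 ≈ −€176.8 billion.

−€176.8 billion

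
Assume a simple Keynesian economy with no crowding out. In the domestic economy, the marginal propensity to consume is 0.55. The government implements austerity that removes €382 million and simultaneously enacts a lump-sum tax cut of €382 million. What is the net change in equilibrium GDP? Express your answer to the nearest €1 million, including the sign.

Expenditure multiplier = 1/(1 − MPC) = 1/(1 − 0.55) = 1/0.45 ≈ 2.222.
ΔG contributes k·ΔG = (−€382 million) / 0.45 ≈ −€848.9 million.
ΔT of −€382 million changes first-round spending by −c·ΔT = +€210.1 million, contributing k·(−c·ΔT) = (+€210.1 million) / 0.45 ≈ +€466.9 million.
With ΔG = ΔT and no other leakages, the balanced-budget multiplier is 1, so ΔY = ΔG = −€382 million.

−€382 million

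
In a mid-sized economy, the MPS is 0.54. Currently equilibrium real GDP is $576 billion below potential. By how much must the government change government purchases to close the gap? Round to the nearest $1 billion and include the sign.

MPC = 1 − MPS = 1 − 0.54 = 0.46.
Spending multiplier = 1/(1 − MPC) = 1/(1 − 0.46) = 1/0.54 ≈ 1.852.
Need ΔY = +$576 billion, so ΔG = ΔY/k = (+$576 billion) × 0.54 ≈ +$311 billion.
The government should increase government purchases by $311 billion.

+$311 billion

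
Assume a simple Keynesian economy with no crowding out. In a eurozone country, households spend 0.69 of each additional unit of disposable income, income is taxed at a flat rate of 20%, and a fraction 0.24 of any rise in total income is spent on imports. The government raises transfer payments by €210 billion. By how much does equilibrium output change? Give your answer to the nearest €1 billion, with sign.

The transfer change shifts disposable income by +€210 billion, so first-round consumption changes by c·ΔTR = 0.69 × (+€210 billion) = +€144.9 billion.
Expenditure multiplier = 1/(1 − c(1−t) + m) = 1/(1 − 0.69×0.8 + 0.24) = 1/0.688 ≈ 1.453.
The transfer multiplier is c × k ≈ 1.003, so ΔY = k × (c·ΔTR) = (+€144.9 billion) / 0.688 ≈ +€211 billion.

+€211 billion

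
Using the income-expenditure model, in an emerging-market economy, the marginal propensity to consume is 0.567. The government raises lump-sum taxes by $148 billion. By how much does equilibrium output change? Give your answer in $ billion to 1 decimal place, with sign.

A lump-sum tax change of +$148 billion shifts disposable income by −$148 billion; first-round consumption changes by −c × ΔT = −0.567 × (+$148 billion) = −$83.916 billion.
Expenditure multiplier = 1/(1 − MPC) = 1/(1 − 0.567) = 1/0.433 ≈ 2.309.
The tax multiplier is −c × k ≈ −1.309, so ΔY = k × (−c·ΔT) = (−$83.916 billion) / 0.433 ≈ −$193.8 billion.

−$193.8 billion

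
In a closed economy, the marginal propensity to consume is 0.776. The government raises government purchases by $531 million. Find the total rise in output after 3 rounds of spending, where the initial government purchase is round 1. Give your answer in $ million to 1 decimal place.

$1,262.8 million

Round 1 adds ΔG = $531 million; each later round is MPC = 0.776 times the previous.
After 3 rounds: 531 + 412.056 + 319.755456 = ΔG·(1 − c^3)/(1 − c) = 531 × (1 − 0.467288576)/0.224 ≈ $1,262.8 million.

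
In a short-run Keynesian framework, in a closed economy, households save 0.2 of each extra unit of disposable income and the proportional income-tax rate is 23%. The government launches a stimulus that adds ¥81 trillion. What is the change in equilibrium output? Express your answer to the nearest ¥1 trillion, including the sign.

+¥211 trillion

MPC = 1 − MPS = 1 − 0.2 = 0.8.
Spending multiplier = 1/(1 − c(1−t)) = 1/(1 − 0.8×0.77) = 1/0.384 ≈ 2.604.
ΔY = k × ΔG = (+¥81 trillion) / 0.384 ≈ +¥211 trillion.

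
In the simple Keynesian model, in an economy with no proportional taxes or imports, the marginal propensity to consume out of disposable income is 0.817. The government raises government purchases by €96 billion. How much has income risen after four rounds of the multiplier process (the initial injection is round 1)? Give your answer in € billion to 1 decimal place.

Round 1 adds ΔG = €96 billion; each later round is MPC = 0.817 times the previous.
After 4 rounds: 96 + 78.432 + 64.078944 + 52.352497248 = ΔG·(1 − c^4)/(1 − c) = 96 × (1 − 0.445541565121)/0.183 ≈ €290.9 billion.

€290.9 billion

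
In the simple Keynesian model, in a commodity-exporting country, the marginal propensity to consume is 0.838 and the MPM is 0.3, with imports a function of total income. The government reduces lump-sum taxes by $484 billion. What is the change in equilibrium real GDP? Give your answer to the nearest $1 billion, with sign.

A lump-sum tax change of −$484 billion shifts disposable income by +$484 billion; first-round consumption changes by −c × ΔT = −0.838 × (−$484 billion) = +$405.592 billion.
Expenditure multiplier = 1/(1 − c + m) = 1/(1 − 0.838 + 0.3) = 1/0.462 ≈ 2.165.
The tax multiplier is −c × k ≈ −1.814, so ΔY = k × (−c·ΔT) = (+$405.592 billion) / 0.462 ≈ +$878 billion.

+$878 billion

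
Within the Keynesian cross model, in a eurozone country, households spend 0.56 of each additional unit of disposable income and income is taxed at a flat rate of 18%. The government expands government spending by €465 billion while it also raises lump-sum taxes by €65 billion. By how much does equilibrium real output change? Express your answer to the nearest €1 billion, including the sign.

Expenditure multiplier = 1/(1 − c(1−t)) = 1/(1 − 0.56×0.82) = 1/0.5408 ≈ 1.849.
ΔG contributes k·ΔG = (+€465 billion) / 0.5408 ≈ +€859.8 billion.
ΔT of +€65 billion changes first-round spending by −c·ΔT = −€36.4 billion, contributing k·(−c·ΔT) = (−€36.4 billion) / 0.5408 ≈ −€67.3 billion.
Net ΔY = k(ΔG − c·ΔT) = (+€428.6 billion) / 0.5408 ≈ +€793 billion.

+€793 billion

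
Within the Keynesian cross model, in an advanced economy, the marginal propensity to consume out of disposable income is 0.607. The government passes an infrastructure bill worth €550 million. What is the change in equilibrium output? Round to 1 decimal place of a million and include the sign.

Spending multiplier = 1/(1 − MPC) = 1/(1 − 0.607) = 1/0.393 ≈ 2.545.
ΔY = k × ΔG = (+€550 million) / 0.393 ≈ +€1,399.5 million.

+€1,399.5 million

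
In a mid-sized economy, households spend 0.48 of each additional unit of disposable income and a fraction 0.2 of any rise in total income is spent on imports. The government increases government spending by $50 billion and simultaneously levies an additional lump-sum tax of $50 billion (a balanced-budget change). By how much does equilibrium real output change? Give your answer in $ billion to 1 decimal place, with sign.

+$36.1 billion

Expenditure multiplier = 1/(1 − c + m) = 1/(1 − 0.48 + 0.2) = 1/0.72 ≈ 1.389.
ΔG contributes k·ΔG = (+$50 billion) / 0.72 ≈ +$69.4 billion.
ΔT of +$50 billion changes first-round spending by −c·ΔT = −$24 billion, contributing k·(−c·ΔT) = (−$24 billion) / 0.72 ≈ −$33.3 billion.
Net ΔY = k(ΔG − c·ΔT) = (+$26 billion) / 0.72 ≈ +$36.1 billion.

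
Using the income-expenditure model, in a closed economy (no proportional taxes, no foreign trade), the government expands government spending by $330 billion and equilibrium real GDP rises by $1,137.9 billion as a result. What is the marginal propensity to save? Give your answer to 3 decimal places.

0.290

Implied spending multiplier k = ΔY/ΔG = 1,137.9/330 ≈ 3.4482.
Since k = 1/(1 − MPC), MPC = 1 − 1/k = 1 − ΔG/ΔY = 1 − 330/1,137.9 ≈ 0.710.
MPS = 1 − MPC = 0.290.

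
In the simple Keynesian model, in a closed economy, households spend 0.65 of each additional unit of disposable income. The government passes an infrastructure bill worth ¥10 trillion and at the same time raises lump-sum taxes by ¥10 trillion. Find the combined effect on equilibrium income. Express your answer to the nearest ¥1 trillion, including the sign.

+¥10 trillion

Expenditure multiplier = 1/(1 − MPC) = 1/(1 − 0.65) = 1/0.35 ≈ 2.857.
ΔG contributes k·ΔG = (+¥10 trillion) / 0.35 ≈ +¥28.6 trillion.
ΔT of +¥10 trillion changes first-round spending by −c·ΔT = −¥6.5 trillion, contributing k·(−c·ΔT) = (−¥6.5 trillion) / 0.35 ≈ −¥18.6 trillion.
With ΔG = ΔT and no other leakages, the balanced-budget multiplier is 1, so ΔY = ΔG = +¥10 trillion.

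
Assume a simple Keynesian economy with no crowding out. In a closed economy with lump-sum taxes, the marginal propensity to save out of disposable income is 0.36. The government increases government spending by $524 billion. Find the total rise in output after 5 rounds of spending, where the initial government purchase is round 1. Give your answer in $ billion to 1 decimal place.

$1,299.3 billion

MPC = 1 − MPS = 1 − 0.36 = 0.64.
Round 1 adds ΔG = $524 billion; each later round is MPC = 0.64 times the previous.
After 5 rounds: 524 + 335.36 + 214.6304 + 137.363456 + 87.91261184 = ΔG·(1 − c^5)/(1 − c) = 524 × (1 − 0.1073741824)/0.36 ≈ $1,299.3 billion.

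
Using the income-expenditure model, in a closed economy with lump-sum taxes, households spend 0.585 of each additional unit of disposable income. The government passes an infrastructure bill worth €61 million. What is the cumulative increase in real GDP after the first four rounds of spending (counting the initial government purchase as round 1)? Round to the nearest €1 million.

Round 1 adds ΔG = €61 million; each later round is MPC = 0.585 times the previous.
After 4 rounds: 61 + 35.685 + 20.875725 + 12.212299125 = ΔG·(1 − c^4)/(1 − c) = 61 × (1 − 0.117117950625)/0.415 ≈ €130 million.

€130 million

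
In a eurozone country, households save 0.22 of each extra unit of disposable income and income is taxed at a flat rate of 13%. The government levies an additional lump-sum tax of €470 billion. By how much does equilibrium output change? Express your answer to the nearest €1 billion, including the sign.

−€1,141 billion

MPC = 1 − MPS = 1 − 0.22 = 0.78.
A lump-sum tax change of +€470 billion shifts disposable income by −€470 billion; first-round consumption changes by −c × ΔT = −0.78 × (+€470 billion) = −€366.6 billion.
Expenditure multiplier = 1/(1 − c(1−t)) = 1/(1 − 0.78×0.87) = 1/0.3214 ≈ 3.111.
The tax multiplier is −c × k ≈ −2.427, so ΔY = k × (−c·ΔT) = (−€366.6 billion) / 0.3214 ≈ −€1,141 billion.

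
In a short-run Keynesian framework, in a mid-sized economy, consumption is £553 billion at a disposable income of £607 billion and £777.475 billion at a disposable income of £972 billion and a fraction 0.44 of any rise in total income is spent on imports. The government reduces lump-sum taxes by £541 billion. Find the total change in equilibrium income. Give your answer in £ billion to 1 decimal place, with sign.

+£403.3 billion

MPC = ΔC/ΔYd = (777.475 − 553)/(972 − 607) = 224.475/365 = 0.615.
A lump-sum tax change of −£541 billion shifts disposable income by +£541 billion; first-round consumption changes by −c × ΔT = −0.615 × (−£541 billion) = +£332.715 billion.
Expenditure multiplier = 1/(1 − c + m) = 1/(1 − 0.615 + 0.44) = 1/0.825 ≈ 1.212.
The tax multiplier is −c × k ≈ −0.745, so ΔY = k × (−c·ΔT) = (+£332.715 billion) / 0.825 ≈ +£403.3 billion.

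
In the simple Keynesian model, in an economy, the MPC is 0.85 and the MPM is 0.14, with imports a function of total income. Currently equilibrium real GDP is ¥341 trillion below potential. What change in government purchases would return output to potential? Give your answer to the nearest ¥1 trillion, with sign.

Spending multiplier = 1/(1 − c + m) = 1/(1 − 0.85 + 0.14) = 1/0.29 ≈ 3.448.
Need ΔY = +¥341 trillion, so ΔG = ΔY/k = (+¥341 trillion) × 0.29 ≈ +¥99 trillion.
The government should increase government purchases by ¥99 trillion.

+¥99 trillion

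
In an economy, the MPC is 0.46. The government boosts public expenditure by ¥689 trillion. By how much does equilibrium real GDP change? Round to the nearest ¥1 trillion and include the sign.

Government-spending multiplier = 1/(1 − MPC) = 1/(1 − 0.46) = 1/0.54 ≈ 1.852.
ΔY = k × ΔG = (+¥689 trillion) / 0.54 ≈ +¥1,276 trillion.

+¥1,276 trillion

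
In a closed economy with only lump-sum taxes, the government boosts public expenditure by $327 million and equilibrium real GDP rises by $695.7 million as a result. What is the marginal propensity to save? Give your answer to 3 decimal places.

0.470

Implied spending multiplier k = ΔY/ΔG = 695.7/327 ≈ 2.1275.
Since k = 1/(1 − MPC), MPC = 1 − 1/k = 1 − ΔG/ΔY = 1 − 327/695.7 ≈ 0.530.
MPS = 1 − MPC = 0.470.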